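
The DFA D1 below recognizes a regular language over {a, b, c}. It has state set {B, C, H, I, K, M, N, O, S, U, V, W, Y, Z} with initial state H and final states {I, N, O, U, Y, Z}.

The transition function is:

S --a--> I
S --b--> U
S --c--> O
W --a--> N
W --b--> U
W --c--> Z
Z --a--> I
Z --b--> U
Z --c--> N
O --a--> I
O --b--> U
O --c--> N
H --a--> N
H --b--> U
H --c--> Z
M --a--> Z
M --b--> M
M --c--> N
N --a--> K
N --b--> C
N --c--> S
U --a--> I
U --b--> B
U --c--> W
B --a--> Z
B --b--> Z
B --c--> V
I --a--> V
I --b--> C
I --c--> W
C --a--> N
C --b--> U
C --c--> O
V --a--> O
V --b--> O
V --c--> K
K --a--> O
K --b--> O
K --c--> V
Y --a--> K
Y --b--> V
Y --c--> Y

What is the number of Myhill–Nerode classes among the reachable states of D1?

First remove the unreachable states {M,Y}; 12 states remain.
Start with accepting vs non-accepting: {I,N,O,U,Z} | {B,C,H,K,S,V,W}.
On input a, block {I,N,O,U,Z} splits into {O,U,Z} and {I,N}.
Refine {O,U,Z} on symbol b: members go to different blocks, giving {O,Z} and {U}.
Refine {B,C,H,K,S,V,W} on symbol a: members go to different blocks, giving {C,H,S,W} and {B,K,V}.
The partition is now stable with 5 blocks: {O,Z} | {C,H,S,W} | {I,N} | {U} | {B,K,V}.

5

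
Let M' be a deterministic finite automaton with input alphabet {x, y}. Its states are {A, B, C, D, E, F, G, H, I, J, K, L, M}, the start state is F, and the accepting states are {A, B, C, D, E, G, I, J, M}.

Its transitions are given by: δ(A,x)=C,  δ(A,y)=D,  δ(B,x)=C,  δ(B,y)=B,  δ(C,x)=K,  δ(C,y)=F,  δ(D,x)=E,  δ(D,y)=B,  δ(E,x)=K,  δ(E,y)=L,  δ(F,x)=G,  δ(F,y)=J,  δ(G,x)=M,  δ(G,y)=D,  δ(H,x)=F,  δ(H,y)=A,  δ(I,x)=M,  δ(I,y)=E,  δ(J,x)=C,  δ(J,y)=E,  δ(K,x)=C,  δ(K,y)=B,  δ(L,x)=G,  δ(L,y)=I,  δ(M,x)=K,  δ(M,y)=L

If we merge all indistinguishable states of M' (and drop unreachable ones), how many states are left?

First remove the unreachable states {A,H}; 11 states remain.
P0 = {B,C,D,E,G,I,J,M} | {F,K,L}.
Split {B,C,D,E,G,I,J,M} by δ(·,x) → {B,D,G,I,J} and {C,E,M}.
Split {B,D,G,I,J} by δ(·,y) → {B,D,G} and {I,J}.
On input x, block {F,K,L} splits into {F,L} and {K}.
The partition is now stable with 5 blocks: {B,D,G} | {F,L} | {C,E,M} | {I,J} | {K}.

5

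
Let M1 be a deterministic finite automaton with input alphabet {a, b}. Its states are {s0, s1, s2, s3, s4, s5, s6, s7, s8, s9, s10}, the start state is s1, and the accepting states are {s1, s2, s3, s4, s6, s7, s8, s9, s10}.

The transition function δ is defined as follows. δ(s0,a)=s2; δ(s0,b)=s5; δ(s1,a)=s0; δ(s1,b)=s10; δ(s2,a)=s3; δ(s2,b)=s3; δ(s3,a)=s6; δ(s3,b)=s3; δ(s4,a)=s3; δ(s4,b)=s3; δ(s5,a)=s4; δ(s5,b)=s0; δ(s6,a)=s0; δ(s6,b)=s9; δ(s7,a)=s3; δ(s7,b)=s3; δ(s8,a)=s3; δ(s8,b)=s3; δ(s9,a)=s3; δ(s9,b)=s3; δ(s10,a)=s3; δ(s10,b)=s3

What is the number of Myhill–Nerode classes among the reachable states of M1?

4

Reachable states from the start: {s0,s1,s2,s3,s4,s5,s6,s9,s10}. Unreachable: {s7,s8} — drop them.
P0 = {s1,s2,s3,s4,s6,s9,s10} | {s0,s5}.
On input a, block {s1,s2,s3,s4,s6,s9,s10} splits into {s2,s3,s4,s9,s10} and {s1,s6}.
On input a, block {s2,s3,s4,s9,s10} splits into {s2,s4,s9,s10} and {s3}.
Stable partition: {s2,s4,s9,s10} | {s0,s5} | {s1,s6} | {s3} — 4 equivalence classes.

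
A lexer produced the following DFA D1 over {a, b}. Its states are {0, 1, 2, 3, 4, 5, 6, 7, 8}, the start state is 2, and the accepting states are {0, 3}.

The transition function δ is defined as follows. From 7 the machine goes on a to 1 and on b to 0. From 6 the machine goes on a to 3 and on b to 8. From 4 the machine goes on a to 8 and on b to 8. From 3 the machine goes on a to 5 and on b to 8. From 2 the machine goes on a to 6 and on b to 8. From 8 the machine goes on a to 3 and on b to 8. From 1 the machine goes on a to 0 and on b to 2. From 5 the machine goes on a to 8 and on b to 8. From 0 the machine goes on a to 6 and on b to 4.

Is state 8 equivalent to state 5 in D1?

States {0,1,4,7} cannot be reached from the start state, so discard them.
Initial partition by acceptance: {3} | {2,5,6,8}.
Refine {2,5,6,8} on symbol a: members go to different blocks, giving {2,5} and {6,8}.
The partition is now stable with 3 blocks: {3} | {2,5} | {6,8}.
8 and 5 end up in different blocks, so they are distinguishable. For instance, the string 'a' is accepted from only 8.

No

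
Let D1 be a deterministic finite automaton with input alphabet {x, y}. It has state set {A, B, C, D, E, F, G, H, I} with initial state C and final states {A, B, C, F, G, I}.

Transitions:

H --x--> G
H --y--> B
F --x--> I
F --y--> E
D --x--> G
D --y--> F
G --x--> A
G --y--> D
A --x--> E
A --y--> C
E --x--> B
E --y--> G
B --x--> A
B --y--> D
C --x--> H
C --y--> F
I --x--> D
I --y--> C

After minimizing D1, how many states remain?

4

All states are reachable from the start state.
P0 = {A,B,C,F,G,I} | {D,E,H}.
Refine {A,B,C,F,G,I} on symbol x: members go to different blocks, giving {A,C,I} and {B,F,G}.
Split {A,C,I} by δ(·,y) → {A,I} and {C}.
The partition is now stable with 4 blocks: {A,I} | {D,E,H} | {B,F,G} | {C}.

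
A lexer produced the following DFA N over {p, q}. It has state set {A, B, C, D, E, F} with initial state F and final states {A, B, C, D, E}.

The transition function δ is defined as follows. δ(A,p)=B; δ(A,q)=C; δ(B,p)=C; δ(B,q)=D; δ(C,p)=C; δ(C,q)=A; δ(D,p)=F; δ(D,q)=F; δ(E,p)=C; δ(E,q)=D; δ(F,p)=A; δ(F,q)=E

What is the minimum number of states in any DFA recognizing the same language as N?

5

Every state is reachable, so we keep all 6.
Start with accepting vs non-accepting: {A,B,C,D,E} | {F}.
Split {A,B,C,D,E} by δ(·,p) → {A,B,C,E} and {D}.
Refine {A,B,C,E} on symbol q: members go to different blocks, giving {A,C} and {B,E}.
Refine {A,C} on symbol p: members go to different blocks, giving {A} and {C}.
The partition is now stable with 5 blocks: {A} | {F} | {D} | {B,E} | {C}.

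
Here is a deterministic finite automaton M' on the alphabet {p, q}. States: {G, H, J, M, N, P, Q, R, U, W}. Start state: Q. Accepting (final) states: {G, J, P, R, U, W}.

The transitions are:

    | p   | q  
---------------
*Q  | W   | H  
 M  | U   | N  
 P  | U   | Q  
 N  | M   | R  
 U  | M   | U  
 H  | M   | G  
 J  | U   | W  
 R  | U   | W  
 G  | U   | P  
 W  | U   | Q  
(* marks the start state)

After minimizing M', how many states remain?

States {J} cannot be reached from the start state, so discard them.
Initial partition by acceptance: {G,P,R,U,W} | {H,M,N,Q}.
Refine {G,P,R,U,W} on symbol p: members go to different blocks, giving {G,P,R,W} and {U}.
On input q, block {G,P,R,W} splits into {P,W} and {G,R}.
Refine {H,M,N,Q} on symbol p: members go to different blocks, giving {H,N} and {M} and {Q}.
The partition is now stable with 6 blocks: {P,W} | {H,N} | {U} | {G,R} | {M} | {Q}.

6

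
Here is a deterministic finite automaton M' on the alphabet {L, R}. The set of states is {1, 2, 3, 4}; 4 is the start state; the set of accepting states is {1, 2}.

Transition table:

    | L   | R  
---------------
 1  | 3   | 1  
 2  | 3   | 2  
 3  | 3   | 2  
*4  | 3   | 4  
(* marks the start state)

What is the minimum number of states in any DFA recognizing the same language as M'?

Reachable states from the start: {2,3,4}. Unreachable: {1} — drop them.
Start with accepting vs non-accepting: {2} | {3,4}.
Refine {3,4} on symbol R: members go to different blocks, giving {3} and {4}.
The partition is now stable with 3 blocks: {2} | {3} | {4}.

3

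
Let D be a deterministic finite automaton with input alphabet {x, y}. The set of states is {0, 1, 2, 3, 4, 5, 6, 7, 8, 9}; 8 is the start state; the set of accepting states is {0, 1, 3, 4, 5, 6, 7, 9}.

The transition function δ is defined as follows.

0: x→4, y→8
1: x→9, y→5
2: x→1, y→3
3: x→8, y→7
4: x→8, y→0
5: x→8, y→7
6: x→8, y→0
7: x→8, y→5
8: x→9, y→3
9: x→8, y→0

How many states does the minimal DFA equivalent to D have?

4

First remove the unreachable states {1,2,6}; 7 states remain.
P0 = {0,3,4,5,7,9} | {8}.
On input x, block {0,3,4,5,7,9} splits into {3,4,5,7,9} and {0}.
Split {3,4,5,7,9} by δ(·,y) → {3,5,7} and {4,9}.
No further refinement is possible. Final partition (4 blocks): {3,5,7} | {8} | {0} | {4,9}.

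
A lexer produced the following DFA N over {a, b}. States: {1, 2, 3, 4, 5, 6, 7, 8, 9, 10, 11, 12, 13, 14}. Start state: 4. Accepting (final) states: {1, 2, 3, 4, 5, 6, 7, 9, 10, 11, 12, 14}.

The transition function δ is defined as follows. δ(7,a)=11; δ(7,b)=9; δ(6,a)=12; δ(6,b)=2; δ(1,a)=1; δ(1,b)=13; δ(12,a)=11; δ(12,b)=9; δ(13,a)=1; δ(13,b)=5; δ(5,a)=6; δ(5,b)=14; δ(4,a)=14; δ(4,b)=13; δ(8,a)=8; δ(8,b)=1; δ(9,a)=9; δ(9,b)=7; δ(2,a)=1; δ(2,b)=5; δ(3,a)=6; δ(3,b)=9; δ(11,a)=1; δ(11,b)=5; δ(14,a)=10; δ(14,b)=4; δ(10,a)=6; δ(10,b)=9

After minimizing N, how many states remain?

States {3,8} cannot be reached from the start state, so discard them.
Start with accepting vs non-accepting: {1,2,4,5,6,7,9,10,11,12,14} | {13}.
On input b, block {1,2,4,5,6,7,9,10,11,12,14} splits into {2,5,6,7,9,10,11,12,14} and {1,4}.
On input a, block {2,5,6,7,9,10,11,12,14} splits into {5,6,7,9,10,12,14} and {2,11}.
On input a, block {5,6,7,9,10,12,14} splits into {5,6,9,10,14} and {7,12}.
On input a, block {5,6,9,10,14} splits into {5,9,10,14} and {6}.
On input a, block {5,9,10,14} splits into {5,10} and {9,14}.
On input a, block {1,4} splits into {1} and {4}.
On input a, block {9,14} splits into {9} and {14}.
On input b, block {5,10} splits into {5} and {10}.
Stable partition: {5} | {13} | {1} | {2,11} | {7,12} | {6} | {9} | {4} | {14} | {10} — 10 equivalence classes.

10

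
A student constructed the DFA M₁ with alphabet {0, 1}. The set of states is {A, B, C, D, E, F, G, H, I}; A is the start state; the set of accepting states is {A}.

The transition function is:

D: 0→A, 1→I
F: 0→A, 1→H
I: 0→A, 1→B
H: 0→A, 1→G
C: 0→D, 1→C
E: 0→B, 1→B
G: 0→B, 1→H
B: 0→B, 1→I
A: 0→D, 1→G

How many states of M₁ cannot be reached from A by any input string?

BFS from A reaches {A, B, D, G, H, I}; the 3 state(s) C, E, F are never visited.

3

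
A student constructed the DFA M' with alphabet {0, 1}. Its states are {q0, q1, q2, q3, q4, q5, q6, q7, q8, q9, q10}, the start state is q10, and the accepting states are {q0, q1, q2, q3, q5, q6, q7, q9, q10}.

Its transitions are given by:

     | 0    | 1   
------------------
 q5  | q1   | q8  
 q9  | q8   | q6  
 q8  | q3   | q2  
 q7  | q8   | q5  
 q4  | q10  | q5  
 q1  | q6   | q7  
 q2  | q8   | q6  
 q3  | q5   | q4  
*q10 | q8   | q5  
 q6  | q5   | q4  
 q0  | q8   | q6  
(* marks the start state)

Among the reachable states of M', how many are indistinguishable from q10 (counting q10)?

2

States {q0,q9} cannot be reached from the start state, so discard them.
Start with accepting vs non-accepting: {q1,q2,q3,q5,q6,q7,q10} | {q4,q8}.
Split {q1,q2,q3,q5,q6,q7,q10} by δ(·,0) → {q1,q3,q5,q6} and {q2,q7,q10}.
Refine {q1,q3,q5,q6} on symbol 1: members go to different blocks, giving {q3,q5,q6} and {q1}.
Split {q3,q5,q6} by δ(·,0) → {q3,q6} and {q5}.
Refine {q4,q8} on symbol 0: members go to different blocks, giving {q4} and {q8}.
Refine {q2,q7,q10} on symbol 1: members go to different blocks, giving {q7,q10} and {q2}.
No further refinement is possible. Final partition (7 blocks): {q3,q6} | {q4} | {q7,q10} | {q1} | {q5} | {q8} | {q2}.
State q10 belongs to the block {q7,q10}, which has 2 states.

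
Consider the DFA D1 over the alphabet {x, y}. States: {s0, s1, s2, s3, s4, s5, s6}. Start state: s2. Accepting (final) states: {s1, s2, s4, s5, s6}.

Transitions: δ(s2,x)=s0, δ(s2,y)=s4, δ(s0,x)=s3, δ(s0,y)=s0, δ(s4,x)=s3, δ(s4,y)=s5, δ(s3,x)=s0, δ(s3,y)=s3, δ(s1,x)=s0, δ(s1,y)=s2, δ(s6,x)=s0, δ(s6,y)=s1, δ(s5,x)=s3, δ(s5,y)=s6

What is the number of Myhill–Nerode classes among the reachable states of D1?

Every state is reachable, so we keep all 7.
Initial partition by acceptance: {s1,s2,s4,s5,s6} | {s0,s3}.
No further refinement is possible. Final partition (2 blocks): {s1,s2,s4,s5,s6} | {s0,s3}.

2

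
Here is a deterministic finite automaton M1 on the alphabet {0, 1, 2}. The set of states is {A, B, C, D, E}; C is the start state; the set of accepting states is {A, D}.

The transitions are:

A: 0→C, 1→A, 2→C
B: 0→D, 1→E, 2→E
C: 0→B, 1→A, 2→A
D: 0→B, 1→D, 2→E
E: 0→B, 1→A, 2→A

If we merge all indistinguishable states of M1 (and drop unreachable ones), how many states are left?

Every state is reachable, so we keep all 5.
Initial partition by acceptance: {A,D} | {B,C,E}.
Refine {B,C,E} on symbol 0: members go to different blocks, giving {C,E} and {B}.
On input 0, block {A,D} splits into {A} and {D}.
Stable partition: {A} | {C,E} | {B} | {D} — 4 equivalence classes.

4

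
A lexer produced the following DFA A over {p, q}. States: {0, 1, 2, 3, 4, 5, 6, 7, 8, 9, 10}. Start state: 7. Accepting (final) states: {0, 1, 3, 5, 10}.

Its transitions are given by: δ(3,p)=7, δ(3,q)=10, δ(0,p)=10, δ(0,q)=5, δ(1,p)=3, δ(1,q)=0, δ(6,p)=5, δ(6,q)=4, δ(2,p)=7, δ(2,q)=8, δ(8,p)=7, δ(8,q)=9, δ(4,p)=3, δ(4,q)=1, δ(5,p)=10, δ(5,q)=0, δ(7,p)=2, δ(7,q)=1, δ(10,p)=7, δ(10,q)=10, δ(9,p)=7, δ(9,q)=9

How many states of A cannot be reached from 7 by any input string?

BFS from 7 reaches {0, 1, 2, 3, 5, 7, 8, 9, 10}; the 2 state(s) 4, 6 are never visited.

2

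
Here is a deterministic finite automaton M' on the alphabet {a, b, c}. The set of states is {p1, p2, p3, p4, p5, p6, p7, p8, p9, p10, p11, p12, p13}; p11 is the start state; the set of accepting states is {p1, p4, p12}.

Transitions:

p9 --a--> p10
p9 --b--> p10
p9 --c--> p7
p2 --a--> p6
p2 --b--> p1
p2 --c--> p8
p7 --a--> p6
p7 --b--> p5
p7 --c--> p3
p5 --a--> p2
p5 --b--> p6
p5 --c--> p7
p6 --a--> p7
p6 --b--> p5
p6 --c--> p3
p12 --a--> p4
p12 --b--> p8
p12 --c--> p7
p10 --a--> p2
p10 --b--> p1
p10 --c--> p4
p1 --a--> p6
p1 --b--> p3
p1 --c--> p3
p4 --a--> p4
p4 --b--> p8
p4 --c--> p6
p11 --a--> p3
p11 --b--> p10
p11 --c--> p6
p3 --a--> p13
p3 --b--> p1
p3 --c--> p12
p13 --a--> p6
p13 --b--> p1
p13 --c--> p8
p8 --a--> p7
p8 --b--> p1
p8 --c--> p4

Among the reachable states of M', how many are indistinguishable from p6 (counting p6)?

Reachable states from the start: {p1,p2,p3,p4,p5,p6,p7,p8,p10,p11,p12,p13}. Unreachable: {p9} — drop them.
Initial partition by acceptance: {p1,p4,p12} | {p2,p3,p5,p6,p7,p8,p10,p11,p13}.
On input a, block {p1,p4,p12} splits into {p4,p12} and {p1}.
On input b, block {p2,p3,p5,p6,p7,p8,p10,p11,p13} splits into {p2,p3,p8,p10,p13} and {p5,p6,p7,p11}.
On input a, block {p2,p3,p8,p10,p13} splits into {p2,p8,p13} and {p3,p10}.
On input c, block {p2,p8,p13} splits into {p2,p13} and {p8}.
Split {p5,p6,p7,p11} by δ(·,a) → {p6,p7} and {p5} and {p11}.
No further refinement is possible. Final partition (8 blocks): {p4,p12} | {p2,p13} | {p1} | {p6,p7} | {p3,p10} | {p8} | {p5} | {p11}.
State p6 belongs to the block {p6,p7}, which has 2 states.

2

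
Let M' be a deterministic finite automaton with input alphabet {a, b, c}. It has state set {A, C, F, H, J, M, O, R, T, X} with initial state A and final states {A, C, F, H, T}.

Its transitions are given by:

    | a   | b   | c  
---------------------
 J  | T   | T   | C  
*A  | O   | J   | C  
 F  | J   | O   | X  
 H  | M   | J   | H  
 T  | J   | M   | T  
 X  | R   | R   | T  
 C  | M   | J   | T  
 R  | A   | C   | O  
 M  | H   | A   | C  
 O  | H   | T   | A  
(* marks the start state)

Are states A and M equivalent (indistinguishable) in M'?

No

States {F,R,X} cannot be reached from the start state, so discard them.
Start with accepting vs non-accepting: {A,C,H,T} | {J,M,O}.
Stable partition: {A,C,H,T} | {J,M,O} — 2 equivalence classes.
A and M end up in different blocks, so they are distinguishable. For instance, the string 'ε' is accepted from only A.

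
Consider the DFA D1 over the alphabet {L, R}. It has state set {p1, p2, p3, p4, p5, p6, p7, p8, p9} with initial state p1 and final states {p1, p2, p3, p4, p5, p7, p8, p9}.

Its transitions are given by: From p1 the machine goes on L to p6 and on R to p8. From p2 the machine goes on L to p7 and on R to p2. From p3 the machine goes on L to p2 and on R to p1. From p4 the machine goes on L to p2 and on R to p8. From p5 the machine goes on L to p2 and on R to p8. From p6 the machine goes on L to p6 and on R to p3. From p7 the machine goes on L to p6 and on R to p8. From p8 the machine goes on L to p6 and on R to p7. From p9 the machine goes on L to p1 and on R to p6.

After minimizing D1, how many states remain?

4

First remove the unreachable states {p4,p5,p9}; 6 states remain.
Initial partition by acceptance: {p1,p2,p3,p7,p8} | {p6}.
Refine {p1,p2,p3,p7,p8} on symbol L: members go to different blocks, giving {p1,p7,p8} and {p2,p3}.
Split {p2,p3} by δ(·,L) → {p2} and {p3}.
Stable partition: {p1,p7,p8} | {p6} | {p2} | {p3} — 4 equivalence classes.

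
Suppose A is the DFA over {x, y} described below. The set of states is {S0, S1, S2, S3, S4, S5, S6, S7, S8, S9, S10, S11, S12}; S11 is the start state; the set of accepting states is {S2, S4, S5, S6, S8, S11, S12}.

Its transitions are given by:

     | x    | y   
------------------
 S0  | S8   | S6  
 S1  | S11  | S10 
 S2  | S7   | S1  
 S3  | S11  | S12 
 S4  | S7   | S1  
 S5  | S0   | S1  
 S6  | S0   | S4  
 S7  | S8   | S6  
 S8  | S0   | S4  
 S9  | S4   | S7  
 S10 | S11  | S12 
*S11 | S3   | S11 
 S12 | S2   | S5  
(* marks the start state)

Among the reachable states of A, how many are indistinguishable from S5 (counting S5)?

Reachable states from the start: {S0,S1,S2,S3,S4,S5,S6,S7,S8,S10,S11,S12}. Unreachable: {S9} — drop them.
Start with accepting vs non-accepting: {S2,S4,S5,S6,S8,S11,S12} | {S0,S1,S3,S7,S10}.
Refine {S2,S4,S5,S6,S8,S11,S12} on symbol x: members go to different blocks, giving {S2,S4,S5,S6,S8,S11} and {S12}.
Refine {S2,S4,S5,S6,S8,S11} on symbol y: members go to different blocks, giving {S2,S4,S5} and {S6,S8,S11}.
Refine {S0,S1,S3,S7,S10} on symbol y: members go to different blocks, giving {S0,S7} and {S3,S10} and {S1}.
Split {S6,S8,S11} by δ(·,x) → {S6,S8} and {S11}.
Stable partition: {S2,S4,S5} | {S0,S7} | {S12} | {S6,S8} | {S3,S10} | {S1} | {S11} — 7 equivalence classes.
The equivalence class containing S5 is {S2,S4,S5}, of size 3.

3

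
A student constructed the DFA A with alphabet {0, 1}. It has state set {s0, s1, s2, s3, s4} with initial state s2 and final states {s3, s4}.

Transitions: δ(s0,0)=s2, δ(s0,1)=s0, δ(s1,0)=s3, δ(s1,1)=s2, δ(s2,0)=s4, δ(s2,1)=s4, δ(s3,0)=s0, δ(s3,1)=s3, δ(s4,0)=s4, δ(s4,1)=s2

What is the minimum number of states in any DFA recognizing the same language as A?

First remove the unreachable states {s0,s1,s3}; 2 states remain.
Start with accepting vs non-accepting: {s4} | {s2}.
The partition is now stable with 2 blocks: {s4} | {s2}.

2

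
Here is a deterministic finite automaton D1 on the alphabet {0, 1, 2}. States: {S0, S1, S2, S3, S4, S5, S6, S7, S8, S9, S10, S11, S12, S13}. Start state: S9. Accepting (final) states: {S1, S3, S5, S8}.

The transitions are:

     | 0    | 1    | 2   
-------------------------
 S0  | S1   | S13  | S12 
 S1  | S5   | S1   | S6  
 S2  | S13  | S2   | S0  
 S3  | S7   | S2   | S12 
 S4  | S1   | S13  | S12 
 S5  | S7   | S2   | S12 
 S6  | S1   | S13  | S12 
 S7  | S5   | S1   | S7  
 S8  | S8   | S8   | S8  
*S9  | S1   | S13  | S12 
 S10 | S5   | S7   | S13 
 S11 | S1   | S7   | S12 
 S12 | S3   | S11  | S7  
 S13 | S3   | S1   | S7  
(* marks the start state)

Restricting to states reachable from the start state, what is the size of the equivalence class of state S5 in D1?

Reachable states from the start: {S0,S1,S2,S3,S5,S6,S7,S9,S11,S12,S13}. Unreachable: {S4,S8,S10} — drop them.
P0 = {S1,S3,S5} | {S0,S2,S6,S7,S9,S11,S12,S13}.
On input 0, block {S1,S3,S5} splits into {S3,S5} and {S1}.
Refine {S0,S2,S6,S7,S9,S11,S12,S13} on symbol 0: members go to different blocks, giving {S0,S6,S9,S11} and {S7,S12,S13} and {S2}.
Refine {S7,S12,S13} on symbol 1: members go to different blocks, giving {S7,S13} and {S12}.
No further refinement is possible. Final partition (6 blocks): {S3,S5} | {S0,S6,S9,S11} | {S1} | {S7,S13} | {S2} | {S12}.
The equivalence class containing S5 is {S3,S5}, of size 2.

2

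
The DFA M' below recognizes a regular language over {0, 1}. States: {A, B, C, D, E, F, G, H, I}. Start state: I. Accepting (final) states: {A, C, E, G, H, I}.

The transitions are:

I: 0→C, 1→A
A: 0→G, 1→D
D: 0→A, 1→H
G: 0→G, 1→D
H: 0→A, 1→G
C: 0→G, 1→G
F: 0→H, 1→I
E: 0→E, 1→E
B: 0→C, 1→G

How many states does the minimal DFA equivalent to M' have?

Reachable states from the start: {A,C,D,G,H,I}. Unreachable: {B,E,F} — drop them.
P0 = {A,C,G,H,I} | {D}.
Split {A,C,G,H,I} by δ(·,1) → {C,H,I} and {A,G}.
Split {C,H,I} by δ(·,0) → {C,H} and {I}.
Stable partition: {C,H} | {D} | {A,G} | {I} — 4 equivalence classes.

4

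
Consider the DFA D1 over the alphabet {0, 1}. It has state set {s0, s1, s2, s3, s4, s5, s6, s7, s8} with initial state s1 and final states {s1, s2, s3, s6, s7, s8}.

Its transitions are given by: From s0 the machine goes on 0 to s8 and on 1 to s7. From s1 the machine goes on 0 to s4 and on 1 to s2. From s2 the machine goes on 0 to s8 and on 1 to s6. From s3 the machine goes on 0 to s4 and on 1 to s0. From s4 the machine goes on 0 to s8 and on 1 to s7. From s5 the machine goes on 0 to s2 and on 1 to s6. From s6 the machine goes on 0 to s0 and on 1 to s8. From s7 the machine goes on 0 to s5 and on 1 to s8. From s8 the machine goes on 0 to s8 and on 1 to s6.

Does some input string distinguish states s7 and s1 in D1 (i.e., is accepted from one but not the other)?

No

Reachable states from the start: {s0,s1,s2,s4,s5,s6,s7,s8}. Unreachable: {s3} — drop them.
Initial partition by acceptance: {s1,s2,s6,s7,s8} | {s0,s4,s5}.
Split {s1,s2,s6,s7,s8} by δ(·,0) → {s1,s6,s7} and {s2,s8}.
Stable partition: {s1,s6,s7} | {s0,s4,s5} | {s2,s8} — 3 equivalence classes.
s7 and s1 lie in the same block of the stable partition, so they are equivalent — no string distinguishes them.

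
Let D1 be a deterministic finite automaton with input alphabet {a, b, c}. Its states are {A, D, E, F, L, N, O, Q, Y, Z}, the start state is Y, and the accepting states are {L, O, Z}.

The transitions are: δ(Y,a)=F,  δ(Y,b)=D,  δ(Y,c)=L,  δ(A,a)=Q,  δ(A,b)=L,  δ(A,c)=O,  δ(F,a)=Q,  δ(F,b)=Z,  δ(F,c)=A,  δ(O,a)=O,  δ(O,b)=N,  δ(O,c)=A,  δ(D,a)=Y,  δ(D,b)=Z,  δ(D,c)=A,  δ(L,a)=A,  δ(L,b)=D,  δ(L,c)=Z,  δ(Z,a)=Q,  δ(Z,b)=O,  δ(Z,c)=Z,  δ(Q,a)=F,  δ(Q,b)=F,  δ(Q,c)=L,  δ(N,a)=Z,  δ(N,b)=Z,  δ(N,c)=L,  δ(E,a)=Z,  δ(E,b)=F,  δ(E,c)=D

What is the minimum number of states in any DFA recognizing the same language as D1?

States {E} cannot be reached from the start state, so discard them.
Start with accepting vs non-accepting: {L,O,Z} | {A,D,F,N,Q,Y}.
On input a, block {L,O,Z} splits into {L,Z} and {O}.
On input b, block {L,Z} splits into {Z} and {L}.
Refine {A,D,F,N,Q,Y} on symbol a: members go to different blocks, giving {A,D,F,Q,Y} and {N}.
Refine {A,D,F,Q,Y} on symbol b: members go to different blocks, giving {D,F} and {Q,Y} and {A}.
No further refinement is possible. Final partition (7 blocks): {Z} | {D,F} | {O} | {L} | {N} | {Q,Y} | {A}.

7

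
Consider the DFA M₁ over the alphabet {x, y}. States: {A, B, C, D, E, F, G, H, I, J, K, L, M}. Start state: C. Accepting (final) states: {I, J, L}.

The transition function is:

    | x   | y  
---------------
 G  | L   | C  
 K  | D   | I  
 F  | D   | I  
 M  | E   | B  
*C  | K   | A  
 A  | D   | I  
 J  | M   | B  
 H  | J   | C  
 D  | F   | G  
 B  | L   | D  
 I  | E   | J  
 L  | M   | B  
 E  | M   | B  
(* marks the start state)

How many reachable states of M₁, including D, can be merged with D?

1

Reachable states from the start: {A,B,C,D,E,F,G,I,J,K,L,M}. Unreachable: {H} — drop them.
Initial partition by acceptance: {I,J,L} | {A,B,C,D,E,F,G,K,M}.
Refine {I,J,L} on symbol y: members go to different blocks, giving {J,L} and {I}.
On input x, block {A,B,C,D,E,F,G,K,M} splits into {A,C,D,E,F,K,M} and {B,G}.
On input y, block {A,C,D,E,F,K,M} splits into {A,F,K} and {D,E,M} and {C}.
Refine {B,G} on symbol y: members go to different blocks, giving {B} and {G}.
On input x, block {D,E,M} splits into {E,M} and {D}.
No further refinement is possible. Final partition (8 blocks): {J,L} | {A,F,K} | {I} | {B} | {E,M} | {C} | {G} | {D}.
The equivalence class containing D is {D}, of size 1.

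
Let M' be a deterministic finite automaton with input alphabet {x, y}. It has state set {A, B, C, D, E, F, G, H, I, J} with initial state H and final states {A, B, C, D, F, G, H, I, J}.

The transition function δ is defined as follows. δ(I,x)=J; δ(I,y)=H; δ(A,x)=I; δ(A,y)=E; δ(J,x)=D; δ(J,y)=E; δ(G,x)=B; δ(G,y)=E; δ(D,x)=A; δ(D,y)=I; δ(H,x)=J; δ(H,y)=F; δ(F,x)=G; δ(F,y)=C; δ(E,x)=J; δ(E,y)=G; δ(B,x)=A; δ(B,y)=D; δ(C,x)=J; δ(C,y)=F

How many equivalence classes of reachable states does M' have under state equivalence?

3

Every state is reachable, so we keep all 10.
Initial partition by acceptance: {A,B,C,D,F,G,H,I,J} | {E}.
On input y, block {A,B,C,D,F,G,H,I,J} splits into {B,C,D,F,H,I} and {A,G,J}.
The partition is now stable with 3 blocks: {B,C,D,F,H,I} | {E} | {A,G,J}.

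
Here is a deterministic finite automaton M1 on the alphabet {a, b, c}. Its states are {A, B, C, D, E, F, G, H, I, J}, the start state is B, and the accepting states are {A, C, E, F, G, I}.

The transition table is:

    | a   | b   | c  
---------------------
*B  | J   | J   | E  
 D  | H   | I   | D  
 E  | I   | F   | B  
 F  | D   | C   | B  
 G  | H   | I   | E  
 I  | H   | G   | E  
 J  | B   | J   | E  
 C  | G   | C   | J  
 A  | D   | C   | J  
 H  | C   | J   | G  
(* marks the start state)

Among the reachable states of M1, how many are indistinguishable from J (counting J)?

States {A} cannot be reached from the start state, so discard them.
Initial partition by acceptance: {C,E,F,G,I} | {B,D,H,J}.
On input a, block {C,E,F,G,I} splits into {F,G,I} and {C,E}.
On input b, block {F,G,I} splits into {G,I} and {F}.
Refine {B,D,H,J} on symbol a: members go to different blocks, giving {B,D,J} and {H}.
Split {B,D,J} by δ(·,a) → {B,J} and {D}.
Split {C,E} by δ(·,b) → {C} and {E}.
The partition is now stable with 7 blocks: {G,I} | {B,J} | {C} | {F} | {H} | {D} | {E}.
The equivalence class containing J is {B,J}, of size 2.

2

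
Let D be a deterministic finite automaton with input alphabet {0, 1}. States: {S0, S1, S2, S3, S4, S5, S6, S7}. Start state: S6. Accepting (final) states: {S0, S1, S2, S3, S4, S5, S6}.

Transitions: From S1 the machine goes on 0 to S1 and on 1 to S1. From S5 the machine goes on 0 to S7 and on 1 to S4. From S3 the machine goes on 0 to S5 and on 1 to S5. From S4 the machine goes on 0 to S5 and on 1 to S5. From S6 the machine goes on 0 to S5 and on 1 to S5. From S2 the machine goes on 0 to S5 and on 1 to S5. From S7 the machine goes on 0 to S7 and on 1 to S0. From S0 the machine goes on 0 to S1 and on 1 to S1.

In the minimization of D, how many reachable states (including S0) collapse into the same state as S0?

2

First remove the unreachable states {S2,S3}; 6 states remain.
Start with accepting vs non-accepting: {S0,S1,S4,S5,S6} | {S7}.
Split {S0,S1,S4,S5,S6} by δ(·,0) → {S0,S1,S4,S6} and {S5}.
On input 0, block {S0,S1,S4,S6} splits into {S0,S1} and {S4,S6}.
No further refinement is possible. Final partition (4 blocks): {S0,S1} | {S7} | {S5} | {S4,S6}.
State S0 belongs to the block {S0,S1}, which has 2 states.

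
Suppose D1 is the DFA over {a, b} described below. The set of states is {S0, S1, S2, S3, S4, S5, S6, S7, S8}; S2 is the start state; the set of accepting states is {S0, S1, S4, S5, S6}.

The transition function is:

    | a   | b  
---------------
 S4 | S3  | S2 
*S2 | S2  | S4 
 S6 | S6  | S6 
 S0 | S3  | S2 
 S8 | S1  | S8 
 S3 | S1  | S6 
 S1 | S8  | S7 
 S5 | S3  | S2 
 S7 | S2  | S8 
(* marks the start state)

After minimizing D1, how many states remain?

7

States {S0,S5} cannot be reached from the start state, so discard them.
P0 = {S1,S4,S6} | {S2,S3,S7,S8}.
Refine {S1,S4,S6} on symbol a: members go to different blocks, giving {S1,S4} and {S6}.
On input a, block {S2,S3,S7,S8} splits into {S2,S7} and {S3,S8}.
Split {S2,S7} by δ(·,b) → {S2} and {S7}.
On input b, block {S1,S4} splits into {S1} and {S4}.
Refine {S3,S8} on symbol b: members go to different blocks, giving {S3} and {S8}.
No further refinement is possible. Final partition (7 blocks): {S1} | {S2} | {S6} | {S3} | {S7} | {S4} | {S8}.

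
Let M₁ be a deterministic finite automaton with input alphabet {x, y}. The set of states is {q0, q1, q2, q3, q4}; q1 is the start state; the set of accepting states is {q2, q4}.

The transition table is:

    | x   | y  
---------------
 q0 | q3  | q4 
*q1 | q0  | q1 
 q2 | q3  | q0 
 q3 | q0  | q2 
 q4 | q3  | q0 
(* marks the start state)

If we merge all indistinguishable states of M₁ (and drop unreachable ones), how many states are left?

Initial partition by acceptance: {q2,q4} | {q0,q1,q3}.
Refine {q0,q1,q3} on symbol y: members go to different blocks, giving {q0,q3} and {q1}.
Stable partition: {q2,q4} | {q0,q3} | {q1} — 3 equivalence classes.

3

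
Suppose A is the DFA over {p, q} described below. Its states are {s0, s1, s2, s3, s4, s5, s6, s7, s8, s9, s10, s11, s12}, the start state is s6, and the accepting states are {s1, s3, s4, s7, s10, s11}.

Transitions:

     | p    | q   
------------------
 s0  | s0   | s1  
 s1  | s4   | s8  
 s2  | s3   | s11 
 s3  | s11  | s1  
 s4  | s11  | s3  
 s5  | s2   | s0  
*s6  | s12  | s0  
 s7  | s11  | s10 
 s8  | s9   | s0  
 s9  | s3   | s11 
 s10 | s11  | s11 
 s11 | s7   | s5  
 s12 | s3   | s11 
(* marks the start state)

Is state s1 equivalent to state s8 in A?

Initial partition by acceptance: {s1,s3,s4,s7,s10,s11} | {s0,s2,s5,s6,s8,s9,s12}.
On input q, block {s1,s3,s4,s7,s10,s11} splits into {s3,s4,s7,s10} and {s1,s11}.
Split {s3,s4,s7,s10} by δ(·,q) → {s3,s10} and {s4,s7}.
On input p, block {s0,s2,s5,s6,s8,s9,s12} splits into {s0,s5,s6,s8} and {s2,s9,s12}.
Split {s0,s5,s6,s8} by δ(·,p) → {s5,s6,s8} and {s0}.
The partition is now stable with 6 blocks: {s3,s10} | {s5,s6,s8} | {s1,s11} | {s4,s7} | {s2,s9,s12} | {s0}.
s1 and s8 end up in different blocks, so they are distinguishable. For instance, the string 'ε' is accepted from only s1.

No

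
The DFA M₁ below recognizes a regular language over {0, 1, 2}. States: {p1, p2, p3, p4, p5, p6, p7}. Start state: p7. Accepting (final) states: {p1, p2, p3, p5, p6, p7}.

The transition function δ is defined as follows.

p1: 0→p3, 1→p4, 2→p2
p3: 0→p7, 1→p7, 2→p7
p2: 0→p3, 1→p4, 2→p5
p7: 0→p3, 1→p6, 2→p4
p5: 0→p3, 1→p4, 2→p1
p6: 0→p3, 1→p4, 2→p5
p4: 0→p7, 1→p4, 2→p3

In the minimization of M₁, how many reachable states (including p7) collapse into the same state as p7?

1

All states are reachable from the start state.
Initial partition by acceptance: {p1,p2,p3,p5,p6,p7} | {p4}.
On input 1, block {p1,p2,p3,p5,p6,p7} splits into {p1,p2,p5,p6} and {p3,p7}.
Split {p3,p7} by δ(·,1) → {p3} and {p7}.
The partition is now stable with 4 blocks: {p1,p2,p5,p6} | {p4} | {p3} | {p7}.
The equivalence class containing p7 is {p7}, of size 1.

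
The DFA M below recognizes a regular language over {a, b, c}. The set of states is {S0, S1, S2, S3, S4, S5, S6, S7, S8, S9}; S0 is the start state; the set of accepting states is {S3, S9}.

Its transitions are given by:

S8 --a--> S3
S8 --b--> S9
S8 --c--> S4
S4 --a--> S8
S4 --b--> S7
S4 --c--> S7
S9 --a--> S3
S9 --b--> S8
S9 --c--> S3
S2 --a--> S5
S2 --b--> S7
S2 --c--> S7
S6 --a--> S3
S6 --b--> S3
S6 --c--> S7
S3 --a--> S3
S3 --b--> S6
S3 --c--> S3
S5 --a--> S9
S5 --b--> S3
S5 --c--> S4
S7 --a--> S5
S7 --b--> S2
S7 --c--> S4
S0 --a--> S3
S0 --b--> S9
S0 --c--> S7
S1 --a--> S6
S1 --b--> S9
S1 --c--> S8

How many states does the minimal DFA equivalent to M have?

First remove the unreachable states {S1}; 9 states remain.
Initial partition by acceptance: {S3,S9} | {S0,S2,S4,S5,S6,S7,S8}.
Split {S0,S2,S4,S5,S6,S7,S8} by δ(·,a) → {S0,S5,S6,S8} and {S2,S4,S7}.
No further refinement is possible. Final partition (3 blocks): {S3,S9} | {S0,S5,S6,S8} | {S2,S4,S7}.

3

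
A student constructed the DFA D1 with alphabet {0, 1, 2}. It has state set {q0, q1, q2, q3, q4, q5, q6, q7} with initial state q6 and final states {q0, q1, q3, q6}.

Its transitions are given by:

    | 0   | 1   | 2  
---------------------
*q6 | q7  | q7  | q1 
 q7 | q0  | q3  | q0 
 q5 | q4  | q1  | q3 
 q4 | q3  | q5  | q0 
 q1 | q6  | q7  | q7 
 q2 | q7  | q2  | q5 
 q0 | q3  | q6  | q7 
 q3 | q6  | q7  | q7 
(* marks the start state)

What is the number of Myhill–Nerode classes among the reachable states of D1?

4

States {q2,q4,q5} cannot be reached from the start state, so discard them.
Initial partition by acceptance: {q0,q1,q3,q6} | {q7}.
On input 0, block {q0,q1,q3,q6} splits into {q0,q1,q3} and {q6}.
Split {q0,q1,q3} by δ(·,0) → {q1,q3} and {q0}.
Stable partition: {q1,q3} | {q7} | {q6} | {q0} — 4 equivalence classes.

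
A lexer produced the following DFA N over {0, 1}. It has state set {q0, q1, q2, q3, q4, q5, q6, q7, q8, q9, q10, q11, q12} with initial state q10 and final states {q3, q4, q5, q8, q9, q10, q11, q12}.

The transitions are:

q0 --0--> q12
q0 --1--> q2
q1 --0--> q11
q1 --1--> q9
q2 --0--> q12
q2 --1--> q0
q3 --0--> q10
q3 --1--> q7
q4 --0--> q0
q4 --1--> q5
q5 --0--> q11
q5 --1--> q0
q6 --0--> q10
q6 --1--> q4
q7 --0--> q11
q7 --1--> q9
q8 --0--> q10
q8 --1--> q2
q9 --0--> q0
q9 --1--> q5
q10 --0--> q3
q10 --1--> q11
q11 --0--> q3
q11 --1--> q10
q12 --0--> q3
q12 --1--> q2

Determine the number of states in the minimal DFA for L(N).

States {q1,q4,q6,q8} cannot be reached from the start state, so discard them.
Start with accepting vs non-accepting: {q3,q5,q9,q10,q11,q12} | {q0,q2,q7}.
Split {q3,q5,q9,q10,q11,q12} by δ(·,0) → {q3,q5,q10,q11,q12} and {q9}.
Split {q3,q5,q10,q11,q12} by δ(·,1) → {q3,q5,q12} and {q10,q11}.
Split {q3,q5,q12} by δ(·,0) → {q3,q5} and {q12}.
Split {q0,q2,q7} by δ(·,0) → {q0,q2} and {q7}.
Split {q3,q5} by δ(·,1) → {q3} and {q5}.
Stable partition: {q3} | {q0,q2} | {q9} | {q10,q11} | {q12} | {q7} | {q5} — 7 equivalence classes.

7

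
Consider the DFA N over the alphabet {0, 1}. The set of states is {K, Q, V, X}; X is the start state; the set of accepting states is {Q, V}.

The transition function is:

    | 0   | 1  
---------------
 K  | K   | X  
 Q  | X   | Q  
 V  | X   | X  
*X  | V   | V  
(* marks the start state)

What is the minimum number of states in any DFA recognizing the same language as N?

First remove the unreachable states {K,Q}; 2 states remain.
P0 = {V} | {X}.
The partition is now stable with 2 blocks: {V} | {X}.

2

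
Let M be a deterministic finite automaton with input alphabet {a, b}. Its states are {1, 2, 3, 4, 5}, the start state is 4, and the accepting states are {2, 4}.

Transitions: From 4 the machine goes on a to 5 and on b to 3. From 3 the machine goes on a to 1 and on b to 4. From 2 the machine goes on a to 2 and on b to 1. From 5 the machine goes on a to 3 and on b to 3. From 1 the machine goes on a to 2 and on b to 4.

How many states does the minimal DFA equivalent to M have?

Initial partition by acceptance: {2,4} | {1,3,5}.
Refine {2,4} on symbol a: members go to different blocks, giving {2} and {4}.
Split {1,3,5} by δ(·,a) → {3,5} and {1}.
Refine {3,5} on symbol a: members go to different blocks, giving {3} and {5}.
Stable partition: {2} | {3} | {4} | {1} | {5} — 5 equivalence classes.

5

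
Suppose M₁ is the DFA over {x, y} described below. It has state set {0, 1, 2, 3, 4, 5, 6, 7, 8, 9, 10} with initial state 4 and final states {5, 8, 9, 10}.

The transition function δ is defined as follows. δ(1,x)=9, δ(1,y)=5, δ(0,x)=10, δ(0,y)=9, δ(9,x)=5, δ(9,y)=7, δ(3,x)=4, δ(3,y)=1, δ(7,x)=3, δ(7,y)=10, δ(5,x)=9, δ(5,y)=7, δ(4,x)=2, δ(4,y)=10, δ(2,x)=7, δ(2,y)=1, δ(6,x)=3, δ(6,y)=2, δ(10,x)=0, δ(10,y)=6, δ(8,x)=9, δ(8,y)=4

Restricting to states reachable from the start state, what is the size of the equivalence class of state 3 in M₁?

First remove the unreachable states {8}; 10 states remain.
P0 = {5,9,10} | {0,1,2,3,4,6,7}.
Refine {5,9,10} on symbol x: members go to different blocks, giving {5,9} and {10}.
Refine {0,1,2,3,4,6,7} on symbol x: members go to different blocks, giving {2,3,4,6,7} and {0} and {1}.
On input y, block {2,3,4,6,7} splits into {2,3} and {4,7} and {6}.
Stable partition: {5,9} | {2,3} | {10} | {0} | {1} | {4,7} | {6} — 7 equivalence classes.
State 3 belongs to the block {2,3}, which has 2 states.

2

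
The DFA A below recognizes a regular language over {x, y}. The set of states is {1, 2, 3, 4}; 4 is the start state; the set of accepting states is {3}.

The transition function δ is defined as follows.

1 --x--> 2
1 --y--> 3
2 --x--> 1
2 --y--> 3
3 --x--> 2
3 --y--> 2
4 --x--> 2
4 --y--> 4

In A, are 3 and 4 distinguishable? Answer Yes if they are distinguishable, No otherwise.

P0 = {3} | {1,2,4}.
Split {1,2,4} by δ(·,y) → {1,2} and {4}.
Stable partition: {3} | {1,2} | {4} — 3 equivalence classes.
3 and 4 end up in different blocks, so they are distinguishable. For instance, the string 'ε' is accepted from only 3.

Yes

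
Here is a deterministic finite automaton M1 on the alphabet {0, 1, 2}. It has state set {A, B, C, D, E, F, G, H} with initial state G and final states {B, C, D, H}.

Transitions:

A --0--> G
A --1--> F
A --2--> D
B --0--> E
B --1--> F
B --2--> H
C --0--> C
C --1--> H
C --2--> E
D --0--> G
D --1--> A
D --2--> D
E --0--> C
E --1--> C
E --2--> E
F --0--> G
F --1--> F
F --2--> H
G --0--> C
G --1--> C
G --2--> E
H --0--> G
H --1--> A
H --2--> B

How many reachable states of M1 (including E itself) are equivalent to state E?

2

Every state is reachable, so we keep all 8.
P0 = {B,C,D,H} | {A,E,F,G}.
On input 0, block {B,C,D,H} splits into {B,D,H} and {C}.
Split {A,E,F,G} by δ(·,0) → {A,F} and {E,G}.
The partition is now stable with 4 blocks: {B,D,H} | {A,F} | {C} | {E,G}.
The equivalence class containing E is {E,G}, of size 2.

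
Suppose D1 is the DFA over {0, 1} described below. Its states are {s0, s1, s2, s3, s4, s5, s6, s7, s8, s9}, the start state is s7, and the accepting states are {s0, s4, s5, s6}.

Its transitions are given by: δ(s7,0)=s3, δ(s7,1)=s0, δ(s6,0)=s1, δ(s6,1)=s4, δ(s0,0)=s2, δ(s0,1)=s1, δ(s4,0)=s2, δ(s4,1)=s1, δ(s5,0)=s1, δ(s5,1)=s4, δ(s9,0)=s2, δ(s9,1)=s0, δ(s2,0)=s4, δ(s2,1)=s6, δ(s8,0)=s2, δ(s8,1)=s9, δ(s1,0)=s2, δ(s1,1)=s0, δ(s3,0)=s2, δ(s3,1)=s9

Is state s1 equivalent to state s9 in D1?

Reachable states from the start: {s0,s1,s2,s3,s4,s6,s7,s9}. Unreachable: {s5,s8} — drop them.
P0 = {s0,s4,s6} | {s1,s2,s3,s7,s9}.
Split {s0,s4,s6} by δ(·,1) → {s0,s4} and {s6}.
Refine {s1,s2,s3,s7,s9} on symbol 0: members go to different blocks, giving {s1,s3,s7,s9} and {s2}.
Refine {s1,s3,s7,s9} on symbol 0: members go to different blocks, giving {s1,s3,s9} and {s7}.
Refine {s1,s3,s9} on symbol 1: members go to different blocks, giving {s1,s9} and {s3}.
No further refinement is possible. Final partition (6 blocks): {s0,s4} | {s1,s9} | {s6} | {s2} | {s7} | {s3}.
s1 and s9 lie in the same block of the stable partition, so they are equivalent — no string distinguishes them.

Yes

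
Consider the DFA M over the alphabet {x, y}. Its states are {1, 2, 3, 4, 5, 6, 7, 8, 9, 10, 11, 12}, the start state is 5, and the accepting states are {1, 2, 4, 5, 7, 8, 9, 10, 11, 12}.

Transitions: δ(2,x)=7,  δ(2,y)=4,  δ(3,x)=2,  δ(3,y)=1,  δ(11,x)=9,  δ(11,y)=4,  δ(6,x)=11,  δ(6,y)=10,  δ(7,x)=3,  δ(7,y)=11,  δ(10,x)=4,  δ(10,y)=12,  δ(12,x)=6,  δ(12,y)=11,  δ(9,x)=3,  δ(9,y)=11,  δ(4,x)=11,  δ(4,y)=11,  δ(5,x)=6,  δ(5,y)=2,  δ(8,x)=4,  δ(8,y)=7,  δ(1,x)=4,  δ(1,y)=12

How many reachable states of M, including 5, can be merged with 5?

First remove the unreachable states {8}; 11 states remain.
Initial partition by acceptance: {1,2,4,5,7,9,10,11,12} | {3,6}.
Split {1,2,4,5,7,9,10,11,12} by δ(·,x) → {1,2,4,10,11} and {5,7,9,12}.
Split {1,2,4,10,11} by δ(·,x) → {1,4,10} and {2,11}.
Split {1,4,10} by δ(·,x) → {1,10} and {4}.
Stable partition: {1,10} | {3,6} | {5,7,9,12} | {2,11} | {4} — 5 equivalence classes.
The equivalence class containing 5 is {5,7,9,12}, of size 4.

4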